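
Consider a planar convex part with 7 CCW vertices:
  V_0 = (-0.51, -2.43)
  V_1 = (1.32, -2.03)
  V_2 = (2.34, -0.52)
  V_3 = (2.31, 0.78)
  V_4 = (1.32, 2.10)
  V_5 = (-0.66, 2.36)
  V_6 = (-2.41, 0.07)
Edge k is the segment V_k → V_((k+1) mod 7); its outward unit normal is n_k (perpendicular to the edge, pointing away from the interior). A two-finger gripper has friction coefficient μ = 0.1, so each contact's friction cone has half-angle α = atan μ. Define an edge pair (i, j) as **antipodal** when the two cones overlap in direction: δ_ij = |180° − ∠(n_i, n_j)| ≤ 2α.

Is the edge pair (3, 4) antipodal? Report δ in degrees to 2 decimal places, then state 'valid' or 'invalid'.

δ = 134.35°, invalid

α = atan 0.1 = 5.71°;  2α = 11.42°
edge 3: e_3 = (-0.99, +1.32);  n_3 = (+0.8000, +0.6000)
edge 4: e_4 = (-1.98, +0.26);  n_4 = (+0.1302, +0.9915)
∠(n_3, n_4) = 45.65°
δ = |180° − 45.65°| = 134.35°
134.35° > 2α = 11.42°  →  invalid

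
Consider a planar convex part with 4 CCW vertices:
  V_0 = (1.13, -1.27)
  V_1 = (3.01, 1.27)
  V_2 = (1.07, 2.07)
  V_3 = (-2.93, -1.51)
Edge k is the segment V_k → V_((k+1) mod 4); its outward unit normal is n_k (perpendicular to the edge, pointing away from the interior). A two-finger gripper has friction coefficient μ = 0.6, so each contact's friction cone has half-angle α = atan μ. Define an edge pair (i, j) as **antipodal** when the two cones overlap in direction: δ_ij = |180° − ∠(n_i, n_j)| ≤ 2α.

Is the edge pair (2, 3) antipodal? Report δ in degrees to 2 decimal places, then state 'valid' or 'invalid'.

δ = 38.45°, valid

α = atan 0.6 = 30.96°;  2α = 61.93°
edge 2: e_2 = (-4.00, -3.58);  n_2 = (-0.6669, +0.7451)
edge 3: e_3 = (+4.06, +0.24);  n_3 = (+0.0590, -0.9983)
∠(n_2, n_3) = 141.55°
δ = |180° − 141.55°| = 38.45°
38.45° ≤ 2α = 61.93°  →  valid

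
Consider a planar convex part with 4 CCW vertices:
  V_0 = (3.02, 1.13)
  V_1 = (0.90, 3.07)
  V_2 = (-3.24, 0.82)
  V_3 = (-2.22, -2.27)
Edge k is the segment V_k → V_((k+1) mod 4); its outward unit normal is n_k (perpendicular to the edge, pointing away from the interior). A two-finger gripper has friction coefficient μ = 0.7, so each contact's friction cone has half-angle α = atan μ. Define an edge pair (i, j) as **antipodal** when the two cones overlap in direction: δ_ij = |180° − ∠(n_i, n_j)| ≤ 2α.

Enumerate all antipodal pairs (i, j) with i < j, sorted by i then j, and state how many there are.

count = 2; pairs: (0,2), (1,3)

α = atan 0.7 = 34.99°;  2α = 69.98°
n_0 = (+0.6751, +0.7377)
n_1 = (-0.4775, +0.8786)
n_2 = (-0.9496, -0.3135)
n_3 = (+0.5443, -0.8389)
  (0,1): δ = 109.02°  ·
  (0,2): δ = 29.27°  ✓
  (0,3): δ = 75.44°  ·
  (1,2): δ = 100.26°  ·
  (1,3): δ = 4.45°  ✓
  (2,3): δ = 75.29°  ·
antipodal pairs: 2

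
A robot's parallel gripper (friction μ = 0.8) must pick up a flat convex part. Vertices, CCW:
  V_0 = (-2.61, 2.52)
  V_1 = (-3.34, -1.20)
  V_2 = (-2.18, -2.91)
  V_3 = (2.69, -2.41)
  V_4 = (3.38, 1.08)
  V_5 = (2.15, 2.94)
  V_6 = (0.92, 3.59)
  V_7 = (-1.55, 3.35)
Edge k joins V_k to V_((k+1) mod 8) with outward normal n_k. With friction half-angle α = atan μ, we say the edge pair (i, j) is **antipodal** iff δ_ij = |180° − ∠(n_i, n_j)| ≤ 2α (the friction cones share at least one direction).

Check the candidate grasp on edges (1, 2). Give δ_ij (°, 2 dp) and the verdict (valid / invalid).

δ = 118.29°, invalid

α = atan 0.8 = 38.66°;  2α = 77.32°
edge 1: e_1 = (+1.16, -1.71);  n_1 = (-0.8276, -0.5614)
edge 2: e_2 = (+4.87, +0.50);  n_2 = (+0.1021, -0.9948)
∠(n_1, n_2) = 61.71°
δ = |180° − 61.71°| = 118.29°
118.29° > 2α = 77.32°  →  invalid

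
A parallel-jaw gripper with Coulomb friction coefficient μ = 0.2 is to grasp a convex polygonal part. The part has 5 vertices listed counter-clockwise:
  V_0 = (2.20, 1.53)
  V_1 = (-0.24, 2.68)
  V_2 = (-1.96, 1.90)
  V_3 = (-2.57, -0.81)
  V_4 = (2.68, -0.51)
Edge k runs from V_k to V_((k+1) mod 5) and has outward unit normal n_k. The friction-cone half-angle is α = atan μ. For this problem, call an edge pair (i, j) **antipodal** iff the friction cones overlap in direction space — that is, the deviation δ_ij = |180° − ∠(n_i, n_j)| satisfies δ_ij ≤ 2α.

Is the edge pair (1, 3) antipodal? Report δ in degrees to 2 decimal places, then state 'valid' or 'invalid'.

δ = 21.12°, valid

α = atan 0.2 = 11.31°;  2α = 22.62°
edge 1: e_1 = (-1.72, -0.78);  n_1 = (-0.4130, +0.9107)
edge 3: e_3 = (+5.25, +0.30);  n_3 = (+0.0570, -0.9984)
∠(n_1, n_3) = 158.88°
δ = |180° − 158.88°| = 21.12°
21.12° ≤ 2α = 22.62°  →  valid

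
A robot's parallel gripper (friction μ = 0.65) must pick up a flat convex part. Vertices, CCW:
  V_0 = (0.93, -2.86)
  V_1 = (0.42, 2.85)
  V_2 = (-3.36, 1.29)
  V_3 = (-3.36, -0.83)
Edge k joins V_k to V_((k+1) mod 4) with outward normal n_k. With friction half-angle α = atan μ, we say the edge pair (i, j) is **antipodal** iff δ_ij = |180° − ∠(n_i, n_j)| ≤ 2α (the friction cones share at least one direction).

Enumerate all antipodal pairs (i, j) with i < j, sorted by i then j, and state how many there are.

count = 3; pairs: (0,2), (0,3), (1,3)

α = atan 0.65 = 33.02°;  2α = 66.05°
n_0 = (+0.9960, +0.0890)
n_1 = (-0.3815, +0.9244)
n_2 = (-1.0000, -0.0000)
n_3 = (-0.4277, -0.9039)
  (0,1): δ = 72.68°  ·
  (0,2): δ = 5.10°  ✓
  (0,3): δ = 59.57°  ✓
  (1,2): δ = 112.43°  ·
  (1,3): δ = 47.75°  ✓
  (2,3): δ = 115.32°  ·
antipodal pairs: 3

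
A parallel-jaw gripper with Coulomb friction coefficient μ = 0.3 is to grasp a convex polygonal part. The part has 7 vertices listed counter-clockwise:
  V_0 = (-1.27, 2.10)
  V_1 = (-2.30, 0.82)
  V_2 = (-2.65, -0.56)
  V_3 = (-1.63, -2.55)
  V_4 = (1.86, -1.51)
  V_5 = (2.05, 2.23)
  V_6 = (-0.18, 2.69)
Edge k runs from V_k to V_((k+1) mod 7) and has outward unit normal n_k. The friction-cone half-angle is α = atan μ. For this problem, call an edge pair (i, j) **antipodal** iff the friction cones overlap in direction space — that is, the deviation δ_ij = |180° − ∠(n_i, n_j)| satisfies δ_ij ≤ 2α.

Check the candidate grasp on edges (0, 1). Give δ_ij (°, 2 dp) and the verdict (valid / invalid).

δ = 155.41°, invalid

α = atan 0.3 = 16.70°;  2α = 33.40°
edge 0: e_0 = (-1.03, -1.28);  n_0 = (-0.7791, +0.6269)
edge 1: e_1 = (-0.35, -1.38);  n_1 = (-0.9693, +0.2458)
∠(n_0, n_1) = 24.59°
δ = |180° − 24.59°| = 155.41°
155.41° > 2α = 33.40°  →  invalid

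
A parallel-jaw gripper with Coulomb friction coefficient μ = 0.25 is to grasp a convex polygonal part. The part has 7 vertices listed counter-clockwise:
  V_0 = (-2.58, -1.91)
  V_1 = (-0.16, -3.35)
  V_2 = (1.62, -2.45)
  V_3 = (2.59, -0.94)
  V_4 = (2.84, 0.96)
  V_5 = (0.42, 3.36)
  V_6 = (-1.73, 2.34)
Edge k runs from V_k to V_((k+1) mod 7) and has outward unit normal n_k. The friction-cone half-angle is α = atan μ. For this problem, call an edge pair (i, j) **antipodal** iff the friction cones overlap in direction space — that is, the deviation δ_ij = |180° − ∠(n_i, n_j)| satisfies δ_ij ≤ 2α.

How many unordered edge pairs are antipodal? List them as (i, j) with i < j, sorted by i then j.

count = 4; pairs: (0,4), (1,5), (2,6), (3,6)

α = atan 0.25 = 14.04°;  2α = 28.07°
n_0 = (-0.5114, -0.8594)
n_1 = (+0.4512, -0.8924)
n_2 = (+0.8414, -0.5405)
n_3 = (+0.9915, -0.1305)
n_4 = (+0.7042, +0.7100)
n_5 = (-0.4286, +0.9035)
n_6 = (-0.9806, +0.1961)
  (0,1): δ = 122.42°  ·
  (0,2): δ = 91.96°  ·
  (0,3): δ = 66.74°  ·
  (0,4): δ = 14.01°  ✓
  (0,5): δ = 56.13°  ·
  (0,6): δ = 109.44°  ·
  (1,2): δ = 149.54°  ·
  (1,3): δ = 124.32°  ·
  (1,4): δ = 71.58°  ·
  (1,5): δ = 1.44°  ✓
  (1,6): δ = 51.87°  ·
  (2,3): δ = 154.78°  ·
  (2,4): δ = 102.05°  ·
  (2,5): δ = 31.90°  ·
  (2,6): δ = 21.41°  ✓
  (3,4): δ = 127.27°  ·
  (3,5): δ = 57.12°  ·
  (3,6): δ = 3.81°  ✓
  (4,5): δ = 109.86°  ·
  (4,6): δ = 56.55°  ·
  (5,6): δ = 126.69°  ·
antipodal pairs: 4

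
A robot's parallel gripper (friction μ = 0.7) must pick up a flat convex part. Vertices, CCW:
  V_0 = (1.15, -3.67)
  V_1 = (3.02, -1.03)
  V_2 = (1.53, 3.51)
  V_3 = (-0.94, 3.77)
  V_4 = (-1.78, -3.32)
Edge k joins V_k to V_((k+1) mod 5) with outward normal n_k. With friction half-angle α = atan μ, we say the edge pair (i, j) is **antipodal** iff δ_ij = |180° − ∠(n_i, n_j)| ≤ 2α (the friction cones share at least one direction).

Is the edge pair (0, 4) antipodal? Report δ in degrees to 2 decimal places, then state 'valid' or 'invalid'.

δ = 118.50°, invalid

α = atan 0.7 = 34.99°;  2α = 69.98°
edge 0: e_0 = (+1.87, +2.64);  n_0 = (+0.8160, -0.5780)
edge 4: e_4 = (+2.93, -0.35);  n_4 = (-0.1186, -0.9929)
∠(n_0, n_4) = 61.50°
δ = |180° − 61.50°| = 118.50°
118.50° > 2α = 69.98°  →  invalid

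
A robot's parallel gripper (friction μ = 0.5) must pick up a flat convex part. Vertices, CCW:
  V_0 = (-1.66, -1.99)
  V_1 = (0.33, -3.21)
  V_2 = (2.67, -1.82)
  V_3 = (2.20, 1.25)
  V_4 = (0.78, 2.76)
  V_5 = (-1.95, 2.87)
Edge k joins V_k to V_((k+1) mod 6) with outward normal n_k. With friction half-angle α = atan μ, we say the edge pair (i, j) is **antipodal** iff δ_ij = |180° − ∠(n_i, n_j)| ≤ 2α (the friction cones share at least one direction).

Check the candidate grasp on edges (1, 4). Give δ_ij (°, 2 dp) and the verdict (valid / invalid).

δ = 33.02°, valid

α = atan 0.5 = 26.57°;  2α = 53.13°
edge 1: e_1 = (+2.34, +1.39);  n_1 = (+0.5107, -0.8598)
edge 4: e_4 = (-2.73, +0.11);  n_4 = (+0.0403, +0.9992)
∠(n_1, n_4) = 146.98°
δ = |180° − 146.98°| = 33.02°
33.02° ≤ 2α = 53.13°  →  valid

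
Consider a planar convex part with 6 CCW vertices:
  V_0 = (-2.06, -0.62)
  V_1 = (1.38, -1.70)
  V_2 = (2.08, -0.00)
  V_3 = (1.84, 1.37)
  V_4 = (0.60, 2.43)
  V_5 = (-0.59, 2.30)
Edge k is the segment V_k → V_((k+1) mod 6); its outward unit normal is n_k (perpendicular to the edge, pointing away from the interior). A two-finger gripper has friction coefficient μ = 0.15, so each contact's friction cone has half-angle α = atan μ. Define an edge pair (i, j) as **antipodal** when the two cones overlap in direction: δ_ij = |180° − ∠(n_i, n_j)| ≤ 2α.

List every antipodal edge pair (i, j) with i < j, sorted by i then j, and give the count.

count = 1; pairs: (1,5)

α = atan 0.15 = 8.53°;  2α = 17.06°
n_0 = (-0.2995, -0.9541)
n_1 = (+0.9247, -0.3807)
n_2 = (+0.9850, +0.1726)
n_3 = (+0.6498, +0.7601)
n_4 = (-0.1086, +0.9941)
n_5 = (-0.8932, +0.4497)
  (0,1): δ = 94.95°  ·
  (0,2): δ = 62.63°  ·
  (0,3): δ = 23.10°  ·
  (0,4): δ = 23.66°  ·
  (0,5): δ = 80.71°  ·
  (1,2): δ = 147.68°  ·
  (1,3): δ = 108.14°  ·
  (1,4): δ = 61.39°  ·
  (1,5): δ = 4.34°  ✓
  (2,3): δ = 140.46°  ·
  (2,4): δ = 93.70°  ·
  (2,5): δ = 36.66°  ·
  (3,4): δ = 133.24°  ·
  (3,5): δ = 76.20°  ·
  (4,5): δ = 122.96°  ·
antipodal pairs: 1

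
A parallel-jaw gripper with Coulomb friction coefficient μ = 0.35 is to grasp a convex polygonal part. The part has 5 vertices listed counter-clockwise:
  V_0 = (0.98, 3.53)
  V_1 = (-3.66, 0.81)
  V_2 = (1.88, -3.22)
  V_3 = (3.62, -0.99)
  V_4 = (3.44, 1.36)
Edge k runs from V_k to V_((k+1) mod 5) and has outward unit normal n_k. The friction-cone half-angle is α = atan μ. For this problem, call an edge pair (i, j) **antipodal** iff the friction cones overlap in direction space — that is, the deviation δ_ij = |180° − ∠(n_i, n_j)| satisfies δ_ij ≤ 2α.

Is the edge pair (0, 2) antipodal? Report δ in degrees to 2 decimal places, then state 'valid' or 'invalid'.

δ = 21.66°, valid

α = atan 0.35 = 19.29°;  2α = 38.58°
edge 0: e_0 = (-4.64, -2.72);  n_0 = (-0.5057, +0.8627)
edge 2: e_2 = (+1.74, +2.23);  n_2 = (+0.7884, -0.6152)
∠(n_0, n_2) = 158.34°
δ = |180° − 158.34°| = 21.66°
21.66° ≤ 2α = 38.58°  →  valid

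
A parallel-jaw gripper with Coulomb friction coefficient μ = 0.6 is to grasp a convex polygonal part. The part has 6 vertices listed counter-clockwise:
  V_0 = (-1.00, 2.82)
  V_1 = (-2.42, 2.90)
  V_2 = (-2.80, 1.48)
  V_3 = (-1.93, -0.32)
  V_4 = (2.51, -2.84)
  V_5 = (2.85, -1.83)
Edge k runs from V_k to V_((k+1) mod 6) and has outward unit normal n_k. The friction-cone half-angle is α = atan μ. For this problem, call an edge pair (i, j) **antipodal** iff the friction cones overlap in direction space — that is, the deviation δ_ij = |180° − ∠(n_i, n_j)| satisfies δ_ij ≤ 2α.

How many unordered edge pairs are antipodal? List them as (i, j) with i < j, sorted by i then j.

α = atan 0.6 = 30.96°;  2α = 61.93°
n_0 = (+0.0562, +0.9984)
n_1 = (-0.9660, +0.2585)
n_2 = (-0.9003, -0.4352)
n_3 = (-0.4936, -0.8697)
n_4 = (+0.9477, -0.3190)
n_5 = (+0.7703, +0.6377)
  (0,1): δ = 101.76°  ·
  (0,2): δ = 60.98°  ✓
  (0,3): δ = 26.35°  ✓
  (0,4): δ = 74.62°  ·
  (0,5): δ = 132.85°  ·
  (1,2): δ = 139.22°  ·
  (1,3): δ = 104.60°  ·
  (1,4): δ = 3.62°  ✓
  (1,5): δ = 54.60°  ✓
  (2,3): δ = 145.37°  ·
  (2,4): δ = 44.40°  ✓
  (2,5): δ = 13.83°  ✓
  (3,4): δ = 79.03°  ·
  (3,5): δ = 20.80°  ✓
  (4,5): δ = 121.77°  ·
antipodal pairs: 7

count = 7; pairs: (0,2), (0,3), (1,4), (1,5), (2,4), (2,5), (3,5)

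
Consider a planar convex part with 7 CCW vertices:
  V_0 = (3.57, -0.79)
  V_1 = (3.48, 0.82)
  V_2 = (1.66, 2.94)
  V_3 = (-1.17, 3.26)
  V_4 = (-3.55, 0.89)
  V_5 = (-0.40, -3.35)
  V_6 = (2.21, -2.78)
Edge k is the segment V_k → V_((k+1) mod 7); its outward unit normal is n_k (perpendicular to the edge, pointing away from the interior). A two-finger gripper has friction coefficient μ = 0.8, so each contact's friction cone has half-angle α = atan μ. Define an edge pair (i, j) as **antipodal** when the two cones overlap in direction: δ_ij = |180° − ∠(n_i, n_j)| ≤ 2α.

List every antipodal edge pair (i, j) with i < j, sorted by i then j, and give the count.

α = atan 0.8 = 38.66°;  2α = 77.32°
n_0 = (+0.9984, +0.0558)
n_1 = (+0.7588, +0.6514)
n_2 = (+0.1124, +0.9937)
n_3 = (-0.7056, +0.7086)
n_4 = (-0.8027, -0.5964)
n_5 = (+0.2134, -0.9770)
n_6 = (+0.8256, -0.5642)
  (0,1): δ = 142.55°  ·
  (0,2): δ = 99.65°  ·
  (0,3): δ = 48.32°  ✓
  (0,4): δ = 33.41°  ✓
  (0,5): δ = 99.12°  ·
  (0,6): δ = 142.45°  ·
  (1,2): δ = 137.10°  ·
  (1,3): δ = 85.77°  ·
  (1,4): δ = 4.04°  ✓
  (1,5): δ = 61.67°  ✓
  (1,6): δ = 105.00°  ·
  (2,3): δ = 128.67°  ·
  (2,4): δ = 46.94°  ✓
  (2,5): δ = 18.77°  ✓
  (2,6): δ = 62.10°  ✓
  (3,4): δ = 98.27°  ·
  (3,5): δ = 32.56°  ✓
  (3,6): δ = 10.77°  ✓
  (4,5): δ = 114.29°  ·
  (4,6): δ = 70.96°  ✓
  (5,6): δ = 136.67°  ·
antipodal pairs: 10

count = 10; pairs: (0,3), (0,4), (1,4), (1,5), (2,4), (2,5), (2,6), (3,5), (3,6), (4,6)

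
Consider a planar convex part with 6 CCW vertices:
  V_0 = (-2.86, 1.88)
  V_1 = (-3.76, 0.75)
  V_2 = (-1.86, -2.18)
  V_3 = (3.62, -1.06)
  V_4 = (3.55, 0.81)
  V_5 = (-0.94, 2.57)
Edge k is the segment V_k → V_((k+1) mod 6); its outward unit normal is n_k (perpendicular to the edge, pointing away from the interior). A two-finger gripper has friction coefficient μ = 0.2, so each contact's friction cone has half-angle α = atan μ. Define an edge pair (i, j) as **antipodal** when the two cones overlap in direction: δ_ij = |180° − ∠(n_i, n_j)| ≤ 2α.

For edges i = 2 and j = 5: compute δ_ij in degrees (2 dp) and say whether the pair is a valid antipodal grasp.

α = atan 0.2 = 11.31°;  2α = 22.62°
edge 2: e_2 = (+5.48, +1.12);  n_2 = (+0.2002, -0.9797)
edge 5: e_5 = (-1.92, -0.69);  n_5 = (-0.3382, +0.9411)
∠(n_2, n_5) = 171.78°
δ = |180° − 171.78°| = 8.22°
8.22° ≤ 2α = 22.62°  →  valid

δ = 8.22°, valid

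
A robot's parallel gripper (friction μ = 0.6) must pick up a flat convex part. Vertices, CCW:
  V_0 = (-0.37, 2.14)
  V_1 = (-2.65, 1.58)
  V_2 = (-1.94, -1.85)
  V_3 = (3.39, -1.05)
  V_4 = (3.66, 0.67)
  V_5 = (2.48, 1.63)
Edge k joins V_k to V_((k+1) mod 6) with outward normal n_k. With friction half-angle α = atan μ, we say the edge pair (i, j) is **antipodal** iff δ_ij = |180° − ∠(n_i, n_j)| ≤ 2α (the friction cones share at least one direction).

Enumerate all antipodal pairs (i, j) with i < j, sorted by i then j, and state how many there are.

α = atan 0.6 = 30.96°;  2α = 61.93°
n_0 = (-0.2385, +0.9711)
n_1 = (-0.9792, -0.2027)
n_2 = (+0.1484, -0.9889)
n_3 = (+0.9879, -0.1551)
n_4 = (+0.6311, +0.7757)
n_5 = (+0.1761, +0.9844)
  (0,1): δ = 92.10°  ·
  (0,2): δ = 5.26°  ✓
  (0,3): δ = 67.28°  ·
  (0,4): δ = 127.07°  ·
  (0,5): δ = 156.05°  ·
  (1,2): δ = 93.16°  ·
  (1,3): δ = 20.62°  ✓
  (1,4): δ = 39.17°  ✓
  (1,5): δ = 68.16°  ·
  (2,3): δ = 107.46°  ·
  (2,4): δ = 47.67°  ✓
  (2,5): δ = 18.68°  ✓
  (3,4): δ = 120.21°  ·
  (3,5): δ = 91.22°  ·
  (4,5): δ = 151.02°  ·
antipodal pairs: 5

count = 5; pairs: (0,2), (1,3), (1,4), (2,4), (2,5)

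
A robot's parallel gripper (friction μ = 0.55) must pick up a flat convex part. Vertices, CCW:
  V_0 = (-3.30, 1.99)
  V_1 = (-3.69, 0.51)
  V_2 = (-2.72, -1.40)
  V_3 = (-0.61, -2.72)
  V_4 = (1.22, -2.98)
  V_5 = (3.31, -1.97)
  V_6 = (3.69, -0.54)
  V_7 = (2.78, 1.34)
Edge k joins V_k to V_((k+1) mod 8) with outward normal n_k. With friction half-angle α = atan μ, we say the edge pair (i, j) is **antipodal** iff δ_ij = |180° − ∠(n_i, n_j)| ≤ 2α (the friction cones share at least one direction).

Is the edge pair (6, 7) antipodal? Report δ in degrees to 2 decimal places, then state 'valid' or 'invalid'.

α = atan 0.55 = 28.81°;  2α = 57.62°
edge 6: e_6 = (-0.91, +1.88);  n_6 = (+0.9001, +0.4357)
edge 7: e_7 = (-6.08, +0.65);  n_7 = (+0.1063, +0.9943)
∠(n_6, n_7) = 58.07°
δ = |180° − 58.07°| = 121.93°
121.93° > 2α = 57.62°  →  invalid

δ = 121.93°, invalid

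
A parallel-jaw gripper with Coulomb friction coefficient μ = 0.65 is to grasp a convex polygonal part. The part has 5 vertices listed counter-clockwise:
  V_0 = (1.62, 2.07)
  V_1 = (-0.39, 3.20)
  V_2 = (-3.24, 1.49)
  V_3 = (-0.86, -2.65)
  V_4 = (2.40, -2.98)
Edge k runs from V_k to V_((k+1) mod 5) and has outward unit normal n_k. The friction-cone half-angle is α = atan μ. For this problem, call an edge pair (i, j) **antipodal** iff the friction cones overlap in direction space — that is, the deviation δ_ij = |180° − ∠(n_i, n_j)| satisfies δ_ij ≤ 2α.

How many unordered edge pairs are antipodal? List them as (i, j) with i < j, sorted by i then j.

count = 4; pairs: (0,2), (0,3), (1,3), (2,4)

α = atan 0.65 = 33.02°;  2α = 66.05°
n_0 = (+0.4901, +0.8717)
n_1 = (-0.5145, +0.8575)
n_2 = (-0.8670, -0.4984)
n_3 = (-0.1007, -0.9949)
n_4 = (+0.9883, +0.1526)
  (0,1): δ = 119.69°  ·
  (0,2): δ = 30.76°  ✓
  (0,3): δ = 23.56°  ✓
  (0,4): δ = 128.12°  ·
  (1,2): δ = 91.07°  ·
  (1,3): δ = 36.74°  ✓
  (1,4): δ = 67.82°  ·
  (2,3): δ = 125.67°  ·
  (2,4): δ = 21.11°  ✓
  (3,4): δ = 75.44°  ·
antipodal pairs: 4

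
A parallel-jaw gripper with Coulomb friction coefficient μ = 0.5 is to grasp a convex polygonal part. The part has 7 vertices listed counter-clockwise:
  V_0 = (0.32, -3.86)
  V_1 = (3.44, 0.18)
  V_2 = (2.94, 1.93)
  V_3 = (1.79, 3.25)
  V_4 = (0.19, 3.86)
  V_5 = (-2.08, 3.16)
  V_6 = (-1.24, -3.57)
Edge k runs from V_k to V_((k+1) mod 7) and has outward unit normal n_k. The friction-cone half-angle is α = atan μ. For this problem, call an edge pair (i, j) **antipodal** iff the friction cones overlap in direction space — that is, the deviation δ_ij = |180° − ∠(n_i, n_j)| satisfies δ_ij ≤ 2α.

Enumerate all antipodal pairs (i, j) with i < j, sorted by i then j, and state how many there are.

count = 7; pairs: (0,4), (0,5), (1,5), (2,5), (2,6), (3,6), (4,6)

α = atan 0.5 = 26.57°;  2α = 53.13°
n_0 = (+0.7915, -0.6112)
n_1 = (+0.9615, +0.2747)
n_2 = (+0.7540, +0.6569)
n_3 = (+0.3562, +0.9344)
n_4 = (-0.2947, +0.9556)
n_5 = (-0.9923, -0.1239)
n_6 = (-0.1828, -0.9832)
  (0,1): δ = 126.38°  ·
  (0,2): δ = 101.26°  ·
  (0,3): δ = 73.19°  ·
  (0,4): δ = 35.18°  ✓
  (0,5): δ = 44.79°  ✓
  (0,6): δ = 117.15°  ·
  (1,2): δ = 154.88°  ·
  (1,3): δ = 126.81°  ·
  (1,4): δ = 88.81°  ·
  (1,5): δ = 8.83°  ✓
  (1,6): δ = 63.52°  ·
  (2,3): δ = 151.93°  ·
  (2,4): δ = 113.92°  ·
  (2,5): δ = 33.95°  ✓
  (2,6): δ = 38.41°  ✓
  (3,4): δ = 141.99°  ·
  (3,5): δ = 62.02°  ·
  (3,6): δ = 10.34°  ✓
  (4,5): δ = 100.02°  ·
  (4,6): δ = 27.67°  ✓
  (5,6): δ = 107.65°  ·
antipodal pairs: 7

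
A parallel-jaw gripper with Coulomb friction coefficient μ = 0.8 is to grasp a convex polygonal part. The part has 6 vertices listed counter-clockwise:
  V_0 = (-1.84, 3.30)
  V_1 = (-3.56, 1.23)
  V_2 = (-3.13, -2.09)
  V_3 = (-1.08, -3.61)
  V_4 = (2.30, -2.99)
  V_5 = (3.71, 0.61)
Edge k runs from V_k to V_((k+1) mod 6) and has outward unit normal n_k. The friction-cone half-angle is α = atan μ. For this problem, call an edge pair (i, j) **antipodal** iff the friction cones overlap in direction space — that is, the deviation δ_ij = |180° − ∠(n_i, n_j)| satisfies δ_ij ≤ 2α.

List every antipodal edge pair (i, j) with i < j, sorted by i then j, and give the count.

α = atan 0.8 = 38.66°;  2α = 77.32°
n_0 = (-0.7691, +0.6391)
n_1 = (-0.9917, -0.1284)
n_2 = (-0.5956, -0.8033)
n_3 = (+0.1804, -0.9836)
n_4 = (+0.9311, -0.3647)
n_5 = (+0.4362, +0.8999)
  (0,1): δ = 132.90°  ·
  (0,2): δ = 86.83°  ·
  (0,3): δ = 39.88°  ✓
  (0,4): δ = 18.34°  ✓
  (0,5): δ = 103.87°  ·
  (1,2): δ = 133.94°  ·
  (1,3): δ = 86.99°  ·
  (1,4): δ = 28.77°  ✓
  (1,5): δ = 56.76°  ✓
  (2,3): δ = 133.05°  ·
  (2,4): δ = 74.83°  ✓
  (2,5): δ = 10.70°  ✓
  (3,4): δ = 121.78°  ·
  (3,5): δ = 36.25°  ✓
  (4,5): δ = 94.47°  ·
antipodal pairs: 7

count = 7; pairs: (0,3), (0,4), (1,4), (1,5), (2,4), (2,5), (3,5)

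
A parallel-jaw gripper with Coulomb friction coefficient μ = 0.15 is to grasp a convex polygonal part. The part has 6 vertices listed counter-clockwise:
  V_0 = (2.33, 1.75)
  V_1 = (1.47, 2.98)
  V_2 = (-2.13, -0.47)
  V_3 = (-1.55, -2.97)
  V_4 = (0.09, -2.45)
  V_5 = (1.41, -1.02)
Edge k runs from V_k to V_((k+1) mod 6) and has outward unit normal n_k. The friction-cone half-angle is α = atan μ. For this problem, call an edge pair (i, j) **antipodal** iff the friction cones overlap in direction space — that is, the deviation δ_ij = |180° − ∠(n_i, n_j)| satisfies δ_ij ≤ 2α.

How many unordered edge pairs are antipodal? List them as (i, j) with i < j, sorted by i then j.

count = 1; pairs: (1,4)

α = atan 0.15 = 8.53°;  2α = 17.06°
n_0 = (+0.8195, +0.5730)
n_1 = (-0.6919, +0.7220)
n_2 = (-0.9741, -0.2260)
n_3 = (+0.3022, -0.9532)
n_4 = (+0.7348, -0.6783)
n_5 = (+0.9490, -0.3152)
  (0,1): δ = 81.18°  ·
  (0,2): δ = 21.90°  ·
  (0,3): δ = 72.63°  ·
  (0,4): δ = 102.33°  ·
  (0,5): δ = 126.67°  ·
  (1,2): δ = 120.72°  ·
  (1,3): δ = 26.19°  ·
  (1,4): δ = 3.51°  ✓
  (1,5): δ = 27.85°  ·
  (2,3): δ = 85.47°  ·
  (2,4): δ = 55.77°  ·
  (2,5): δ = 31.43°  ·
  (3,4): δ = 150.30°  ·
  (3,5): δ = 125.97°  ·
  (4,5): δ = 155.66°  ·
antipodal pairs: 1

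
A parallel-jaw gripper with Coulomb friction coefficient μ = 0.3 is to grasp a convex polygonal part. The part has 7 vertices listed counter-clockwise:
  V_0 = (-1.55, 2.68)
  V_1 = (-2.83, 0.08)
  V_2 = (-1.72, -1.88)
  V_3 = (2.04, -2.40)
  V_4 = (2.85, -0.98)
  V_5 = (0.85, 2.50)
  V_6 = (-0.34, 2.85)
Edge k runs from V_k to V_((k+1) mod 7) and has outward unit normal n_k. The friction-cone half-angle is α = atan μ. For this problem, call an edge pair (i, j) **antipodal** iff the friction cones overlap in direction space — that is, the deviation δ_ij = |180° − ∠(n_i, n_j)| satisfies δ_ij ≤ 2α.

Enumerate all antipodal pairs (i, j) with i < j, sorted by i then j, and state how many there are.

α = atan 0.3 = 16.70°;  2α = 33.40°
n_0 = (-0.8972, +0.4417)
n_1 = (-0.8701, -0.4928)
n_2 = (-0.1370, -0.9906)
n_3 = (+0.8686, -0.4955)
n_4 = (+0.8670, +0.4983)
n_5 = (+0.2822, +0.9594)
n_6 = (-0.1391, +0.9903)
  (0,1): δ = 124.26°  ·
  (0,2): δ = 71.66°  ·
  (0,3): δ = 3.49°  ✓
  (0,4): δ = 56.10°  ·
  (0,5): δ = 99.82°  ·
  (0,6): δ = 124.21°  ·
  (1,2): δ = 127.40°  ·
  (1,3): δ = 59.23°  ·
  (1,4): δ = 0.36°  ✓
  (1,5): δ = 44.09°  ·
  (1,6): δ = 68.47°  ·
  (2,3): δ = 111.83°  ·
  (2,4): δ = 52.24°  ·
  (2,5): δ = 8.52°  ✓
  (2,6): δ = 15.87°  ✓
  (3,4): δ = 120.41°  ·
  (3,5): δ = 76.69°  ·
  (3,6): δ = 52.30°  ·
  (4,5): δ = 136.28°  ·
  (4,6): δ = 111.89°  ·
  (5,6): δ = 155.61°  ·
antipodal pairs: 4

count = 4; pairs: (0,3), (1,4), (2,5), (2,6)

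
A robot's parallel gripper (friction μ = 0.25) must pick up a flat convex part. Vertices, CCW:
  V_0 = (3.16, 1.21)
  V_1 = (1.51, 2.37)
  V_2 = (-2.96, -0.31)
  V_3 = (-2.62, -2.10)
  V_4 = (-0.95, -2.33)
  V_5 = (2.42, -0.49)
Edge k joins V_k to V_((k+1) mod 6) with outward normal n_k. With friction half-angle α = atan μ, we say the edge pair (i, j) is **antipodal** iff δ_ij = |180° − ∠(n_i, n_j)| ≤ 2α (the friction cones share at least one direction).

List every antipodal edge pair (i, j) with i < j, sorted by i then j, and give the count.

α = atan 0.25 = 14.04°;  2α = 28.07°
n_0 = (+0.5751, +0.8181)
n_1 = (-0.5142, +0.8577)
n_2 = (-0.9824, -0.1866)
n_3 = (-0.1364, -0.9906)
n_4 = (+0.4792, -0.8777)
n_5 = (+0.9169, -0.3991)
  (0,1): δ = 113.95°  ·
  (0,2): δ = 44.14°  ·
  (0,3): δ = 27.27°  ✓
  (0,4): δ = 63.74°  ·
  (0,5): δ = 101.59°  ·
  (1,2): δ = 110.19°  ·
  (1,3): δ = 38.79°  ·
  (1,4): δ = 2.31°  ✓
  (1,5): δ = 35.53°  ·
  (2,3): δ = 108.60°  ·
  (2,4): δ = 72.12°  ·
  (2,5): δ = 34.28°  ·
  (3,4): δ = 143.52°  ·
  (3,5): δ = 105.68°  ·
  (4,5): δ = 142.16°  ·
antipodal pairs: 2

count = 2; pairs: (0,3), (1,4)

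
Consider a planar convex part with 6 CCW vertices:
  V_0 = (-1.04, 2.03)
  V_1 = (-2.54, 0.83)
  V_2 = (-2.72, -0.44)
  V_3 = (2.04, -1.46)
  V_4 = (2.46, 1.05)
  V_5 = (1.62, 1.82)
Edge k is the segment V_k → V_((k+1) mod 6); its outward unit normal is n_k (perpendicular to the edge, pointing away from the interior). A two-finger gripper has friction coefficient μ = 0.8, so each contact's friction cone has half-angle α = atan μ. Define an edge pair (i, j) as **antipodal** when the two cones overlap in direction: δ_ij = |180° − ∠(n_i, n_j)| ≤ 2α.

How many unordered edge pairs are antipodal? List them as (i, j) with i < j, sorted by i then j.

α = atan 0.8 = 38.66°;  2α = 77.32°
n_0 = (-0.6247, +0.7809)
n_1 = (-0.9901, +0.1403)
n_2 = (-0.2095, -0.9778)
n_3 = (+0.9863, -0.1650)
n_4 = (+0.6757, +0.7372)
n_5 = (+0.0787, +0.9969)
  (0,1): δ = 136.73°  ·
  (0,2): δ = 50.75°  ✓
  (0,3): δ = 41.84°  ✓
  (0,4): δ = 98.83°  ·
  (0,5): δ = 136.83°  ·
  (1,2): δ = 94.03°  ·
  (1,3): δ = 1.43°  ✓
  (1,4): δ = 55.56°  ✓
  (1,5): δ = 93.55°  ·
  (2,3): δ = 87.40°  ·
  (2,4): δ = 30.42°  ✓
  (2,5): δ = 7.58°  ✓
  (3,4): δ = 123.01°  ·
  (3,5): δ = 85.01°  ·
  (4,5): δ = 142.00°  ·
antipodal pairs: 6

count = 6; pairs: (0,2), (0,3), (1,3), (1,4), (2,4), (2,5)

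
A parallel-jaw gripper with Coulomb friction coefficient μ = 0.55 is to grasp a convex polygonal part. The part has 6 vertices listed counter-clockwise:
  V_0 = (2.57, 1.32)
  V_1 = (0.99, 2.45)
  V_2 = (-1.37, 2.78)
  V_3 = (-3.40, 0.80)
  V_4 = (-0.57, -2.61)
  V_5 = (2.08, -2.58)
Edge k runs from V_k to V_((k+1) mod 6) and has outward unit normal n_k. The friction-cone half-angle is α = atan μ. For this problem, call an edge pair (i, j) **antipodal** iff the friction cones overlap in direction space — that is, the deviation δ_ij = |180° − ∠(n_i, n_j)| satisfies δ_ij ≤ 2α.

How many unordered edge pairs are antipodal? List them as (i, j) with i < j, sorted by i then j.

count = 7; pairs: (0,3), (0,4), (1,3), (1,4), (2,4), (2,5), (3,5)

α = atan 0.55 = 28.81°;  2α = 57.62°
n_0 = (+0.5817, +0.8134)
n_1 = (+0.1385, +0.9904)
n_2 = (-0.6982, +0.7159)
n_3 = (-0.7695, -0.6386)
n_4 = (+0.0113, -0.9999)
n_5 = (+0.9922, -0.1247)
  (0,1): δ = 152.39°  ·
  (0,2): δ = 100.14°  ·
  (0,3): δ = 14.74°  ✓
  (0,4): δ = 36.22°  ✓
  (0,5): δ = 118.41°  ·
  (1,2): δ = 127.75°  ·
  (1,3): δ = 42.35°  ✓
  (1,4): δ = 8.61°  ✓
  (1,5): δ = 90.80°  ·
  (2,3): δ = 94.60°  ·
  (2,4): δ = 43.64°  ✓
  (2,5): δ = 38.55°  ✓
  (3,4): δ = 129.04°  ·
  (3,5): δ = 46.85°  ✓
  (4,5): δ = 97.81°  ·
antipodal pairs: 7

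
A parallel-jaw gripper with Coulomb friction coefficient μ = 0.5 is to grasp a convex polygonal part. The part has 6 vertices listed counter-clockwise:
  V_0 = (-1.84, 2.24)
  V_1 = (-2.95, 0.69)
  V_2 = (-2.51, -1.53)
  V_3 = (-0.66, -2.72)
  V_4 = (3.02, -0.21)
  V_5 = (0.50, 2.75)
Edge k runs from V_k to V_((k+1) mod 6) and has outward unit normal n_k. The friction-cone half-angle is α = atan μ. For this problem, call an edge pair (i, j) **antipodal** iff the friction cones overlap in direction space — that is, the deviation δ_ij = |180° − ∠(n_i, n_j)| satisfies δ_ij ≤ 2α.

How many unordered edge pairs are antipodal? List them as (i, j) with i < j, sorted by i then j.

α = atan 0.5 = 26.57°;  2α = 53.13°
n_0 = (-0.8130, +0.5822)
n_1 = (-0.9809, -0.1944)
n_2 = (-0.5410, -0.8410)
n_3 = (+0.5635, -0.8261)
n_4 = (+0.7614, +0.6482)
n_5 = (-0.2129, +0.9771)
  (0,1): δ = 133.18°  ·
  (0,2): δ = 87.14°  ·
  (0,3): δ = 20.10°  ✓
  (0,4): δ = 76.02°  ·
  (0,5): δ = 137.90°  ·
  (1,2): δ = 133.96°  ·
  (1,3): δ = 66.91°  ·
  (1,4): δ = 29.20°  ✓
  (1,5): δ = 91.08°  ·
  (2,3): δ = 112.95°  ·
  (2,4): δ = 16.84°  ✓
  (2,5): δ = 45.05°  ✓
  (3,4): δ = 83.89°  ·
  (3,5): δ = 22.00°  ✓
  (4,5): δ = 118.11°  ·
antipodal pairs: 5

count = 5; pairs: (0,3), (1,4), (2,4), (2,5), (3,5)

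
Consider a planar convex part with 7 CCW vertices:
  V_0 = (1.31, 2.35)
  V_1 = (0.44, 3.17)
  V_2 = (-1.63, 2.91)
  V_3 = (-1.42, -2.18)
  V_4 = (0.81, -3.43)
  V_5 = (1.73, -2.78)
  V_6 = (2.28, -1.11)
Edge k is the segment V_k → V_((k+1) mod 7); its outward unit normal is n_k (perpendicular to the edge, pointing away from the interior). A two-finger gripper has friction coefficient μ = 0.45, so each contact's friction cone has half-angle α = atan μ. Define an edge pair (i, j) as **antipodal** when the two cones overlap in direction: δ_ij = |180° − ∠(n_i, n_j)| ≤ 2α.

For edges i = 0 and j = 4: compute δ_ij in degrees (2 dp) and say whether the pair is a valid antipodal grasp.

α = atan 0.45 = 24.23°;  2α = 48.46°
edge 0: e_0 = (-0.87, +0.82);  n_0 = (+0.6859, +0.7277)
edge 4: e_4 = (+0.92, +0.65);  n_4 = (+0.5770, -0.8167)
∠(n_0, n_4) = 101.45°
δ = |180° − 101.45°| = 78.55°
78.55° > 2α = 48.46°  →  invalid

δ = 78.55°, invalid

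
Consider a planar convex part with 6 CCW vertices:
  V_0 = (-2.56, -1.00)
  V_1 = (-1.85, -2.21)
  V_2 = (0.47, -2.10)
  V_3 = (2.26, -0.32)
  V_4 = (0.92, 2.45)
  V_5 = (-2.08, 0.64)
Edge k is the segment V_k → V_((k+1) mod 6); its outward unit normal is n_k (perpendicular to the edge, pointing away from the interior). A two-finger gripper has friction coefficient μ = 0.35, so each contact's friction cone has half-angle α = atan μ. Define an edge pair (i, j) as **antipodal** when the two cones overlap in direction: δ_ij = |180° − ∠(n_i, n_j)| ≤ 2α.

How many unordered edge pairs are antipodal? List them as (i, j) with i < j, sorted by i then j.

α = atan 0.35 = 19.29°;  2α = 38.58°
n_0 = (-0.8625, -0.5061)
n_1 = (+0.0474, -0.9989)
n_2 = (+0.7051, -0.7091)
n_3 = (+0.9002, +0.4355)
n_4 = (-0.5166, +0.8562)
n_5 = (-0.9597, +0.2809)
  (0,1): δ = 117.69°  ·
  (0,2): δ = 75.56°  ·
  (0,3): δ = 4.59°  ✓
  (0,4): δ = 90.70°  ·
  (0,5): δ = 133.28°  ·
  (1,2): δ = 137.88°  ·
  (1,3): δ = 66.90°  ·
  (1,4): δ = 28.39°  ✓
  (1,5): δ = 70.97°  ·
  (2,3): δ = 109.02°  ·
  (2,4): δ = 13.74°  ✓
  (2,5): δ = 28.85°  ✓
  (3,4): δ = 84.71°  ·
  (3,5): δ = 42.13°  ·
  (4,5): δ = 137.42°  ·
antipodal pairs: 4

count = 4; pairs: (0,3), (1,4), (2,4), (2,5)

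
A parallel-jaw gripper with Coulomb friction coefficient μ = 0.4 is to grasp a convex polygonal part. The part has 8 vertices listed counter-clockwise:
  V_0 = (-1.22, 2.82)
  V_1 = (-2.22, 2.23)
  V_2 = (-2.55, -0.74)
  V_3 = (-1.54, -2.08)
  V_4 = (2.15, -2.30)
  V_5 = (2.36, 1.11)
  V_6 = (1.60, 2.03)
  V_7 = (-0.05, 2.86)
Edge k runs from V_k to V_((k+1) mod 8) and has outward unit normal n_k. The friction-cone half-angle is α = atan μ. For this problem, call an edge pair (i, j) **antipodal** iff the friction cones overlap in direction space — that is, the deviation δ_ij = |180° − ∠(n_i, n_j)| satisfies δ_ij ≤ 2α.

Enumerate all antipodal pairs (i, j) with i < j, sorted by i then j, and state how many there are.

count = 7; pairs: (0,3), (1,4), (2,4), (2,5), (2,6), (3,6), (3,7)

α = atan 0.4 = 21.80°;  2α = 43.60°
n_0 = (-0.5081, +0.8613)
n_1 = (-0.9939, +0.1104)
n_2 = (-0.7986, -0.6019)
n_3 = (-0.0595, -0.9982)
n_4 = (+0.9981, -0.0615)
n_5 = (+0.7710, +0.6369)
n_6 = (+0.4494, +0.8933)
n_7 = (-0.0342, +0.9994)
  (0,1): δ = 126.88°  ·
  (0,2): δ = 83.53°  ·
  (0,3): δ = 33.95°  ✓
  (0,4): δ = 55.94°  ·
  (0,5): δ = 99.02°  ·
  (0,6): δ = 122.76°  ·
  (0,7): δ = 151.42°  ·
  (1,2): δ = 136.65°  ·
  (1,3): δ = 87.07°  ·
  (1,4): δ = 2.82°  ✓
  (1,5): δ = 45.90°  ·
  (1,6): δ = 69.64°  ·
  (1,7): δ = 98.30°  ·
  (2,3): δ = 130.42°  ·
  (2,4): δ = 40.53°  ✓
  (2,5): δ = 2.55°  ✓
  (2,6): δ = 26.29°  ✓
  (2,7): δ = 54.95°  ·
  (3,4): δ = 90.11°  ·
  (3,5): δ = 47.03°  ·
  (3,6): δ = 23.29°  ✓
  (3,7): δ = 5.37°  ✓
  (4,5): δ = 136.92°  ·
  (4,6): δ = 113.18°  ·
  (4,7): δ = 84.52°  ·
  (5,6): δ = 156.26°  ·
  (5,7): δ = 127.60°  ·
  (6,7): δ = 151.34°  ·
antipodal pairs: 7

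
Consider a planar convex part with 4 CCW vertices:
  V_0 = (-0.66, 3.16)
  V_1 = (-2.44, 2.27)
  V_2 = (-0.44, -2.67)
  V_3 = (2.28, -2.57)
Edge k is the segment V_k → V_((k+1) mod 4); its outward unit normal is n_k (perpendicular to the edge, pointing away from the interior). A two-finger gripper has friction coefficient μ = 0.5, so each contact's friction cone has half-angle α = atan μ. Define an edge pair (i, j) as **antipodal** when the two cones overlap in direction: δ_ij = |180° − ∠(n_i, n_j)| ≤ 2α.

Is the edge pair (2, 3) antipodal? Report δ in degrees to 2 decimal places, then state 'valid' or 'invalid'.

α = atan 0.5 = 26.57°;  2α = 53.13°
edge 2: e_2 = (+2.72, +0.10);  n_2 = (+0.0367, -0.9993)
edge 3: e_3 = (-2.94, +5.73);  n_3 = (+0.8897, +0.4565)
∠(n_2, n_3) = 115.06°
δ = |180° − 115.06°| = 64.94°
64.94° > 2α = 53.13°  →  invalid

δ = 64.94°, invalid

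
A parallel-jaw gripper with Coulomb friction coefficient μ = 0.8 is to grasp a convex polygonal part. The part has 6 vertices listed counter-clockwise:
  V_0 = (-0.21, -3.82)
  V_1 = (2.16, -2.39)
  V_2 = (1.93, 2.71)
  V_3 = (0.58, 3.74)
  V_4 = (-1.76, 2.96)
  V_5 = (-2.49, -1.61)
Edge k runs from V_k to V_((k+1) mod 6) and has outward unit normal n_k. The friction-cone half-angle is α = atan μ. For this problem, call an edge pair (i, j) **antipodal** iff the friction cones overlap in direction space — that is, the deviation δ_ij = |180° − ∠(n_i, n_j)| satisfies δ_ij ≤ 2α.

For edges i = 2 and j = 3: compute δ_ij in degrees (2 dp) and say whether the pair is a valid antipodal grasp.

δ = 124.22°, invalid

α = atan 0.8 = 38.66°;  2α = 77.32°
edge 2: e_2 = (-1.35, +1.03);  n_2 = (+0.6066, +0.7950)
edge 3: e_3 = (-2.34, -0.78);  n_3 = (-0.3162, +0.9487)
∠(n_2, n_3) = 55.78°
δ = |180° − 55.78°| = 124.22°
124.22° > 2α = 77.32°  →  invalid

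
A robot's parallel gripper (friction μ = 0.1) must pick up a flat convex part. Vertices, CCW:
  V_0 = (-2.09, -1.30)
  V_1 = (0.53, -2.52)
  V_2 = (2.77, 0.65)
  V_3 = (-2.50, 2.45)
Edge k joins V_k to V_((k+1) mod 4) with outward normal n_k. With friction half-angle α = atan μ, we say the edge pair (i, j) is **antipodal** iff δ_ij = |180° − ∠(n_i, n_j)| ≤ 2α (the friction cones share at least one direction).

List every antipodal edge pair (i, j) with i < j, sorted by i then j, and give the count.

α = atan 0.1 = 5.71°;  2α = 11.42°
n_0 = (-0.4221, -0.9065)
n_1 = (+0.8167, -0.5771)
n_2 = (+0.3232, +0.9463)
n_3 = (-0.9941, -0.1087)
  (0,1): δ = 100.28°  ·
  (0,2): δ = 6.11°  ✓
  (0,3): δ = 121.21°  ·
  (1,2): δ = 73.61°  ·
  (1,3): δ = 41.49°  ·
  (2,3): δ = 64.90°  ·
antipodal pairs: 1

count = 1; pairs: (0,2)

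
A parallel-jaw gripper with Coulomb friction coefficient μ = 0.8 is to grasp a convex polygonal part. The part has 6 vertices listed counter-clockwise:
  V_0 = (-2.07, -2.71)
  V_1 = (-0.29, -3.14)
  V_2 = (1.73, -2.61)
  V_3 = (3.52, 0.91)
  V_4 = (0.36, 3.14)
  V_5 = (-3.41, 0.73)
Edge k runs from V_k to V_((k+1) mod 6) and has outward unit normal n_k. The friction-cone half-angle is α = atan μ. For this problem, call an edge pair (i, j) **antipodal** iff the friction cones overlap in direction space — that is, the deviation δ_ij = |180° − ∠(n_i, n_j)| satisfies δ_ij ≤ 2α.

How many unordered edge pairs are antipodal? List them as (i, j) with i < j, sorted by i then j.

α = atan 0.8 = 38.66°;  2α = 77.32°
n_0 = (-0.2348, -0.9720)
n_1 = (+0.2538, -0.9673)
n_2 = (+0.8914, -0.4533)
n_3 = (+0.5766, +0.8170)
n_4 = (-0.5386, +0.8426)
n_5 = (-0.9318, -0.3630)
  (0,1): δ = 151.72°  ·
  (0,2): δ = 103.37°  ·
  (0,3): δ = 21.63°  ✓
  (0,4): δ = 46.17°  ✓
  (0,5): δ = 124.86°  ·
  (1,2): δ = 131.66°  ·
  (1,3): δ = 49.91°  ✓
  (1,4): δ = 17.89°  ✓
  (1,5): δ = 96.58°  ·
  (2,3): δ = 98.26°  ·
  (2,4): δ = 30.46°  ✓
  (2,5): δ = 48.24°  ✓
  (3,4): δ = 112.20°  ·
  (3,5): δ = 33.51°  ✓
  (4,5): δ = 101.31°  ·
antipodal pairs: 7

count = 7; pairs: (0,3), (0,4), (1,3), (1,4), (2,4), (2,5), (3,5)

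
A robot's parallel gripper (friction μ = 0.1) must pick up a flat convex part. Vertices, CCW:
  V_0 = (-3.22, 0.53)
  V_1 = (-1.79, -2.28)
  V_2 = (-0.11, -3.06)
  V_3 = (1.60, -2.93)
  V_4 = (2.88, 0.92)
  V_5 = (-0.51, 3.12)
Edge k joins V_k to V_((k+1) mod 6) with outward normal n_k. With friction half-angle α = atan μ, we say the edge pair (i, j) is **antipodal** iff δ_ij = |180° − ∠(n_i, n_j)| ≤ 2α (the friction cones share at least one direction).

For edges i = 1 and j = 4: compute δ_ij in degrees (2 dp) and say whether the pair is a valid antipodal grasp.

α = atan 0.1 = 5.71°;  2α = 11.42°
edge 1: e_1 = (+1.68, -0.78);  n_1 = (-0.4211, -0.9070)
edge 4: e_4 = (-3.39, +2.20);  n_4 = (+0.5444, +0.8388)
∠(n_1, n_4) = 171.92°
δ = |180° − 171.92°| = 8.08°
8.08° ≤ 2α = 11.42°  →  valid

δ = 8.08°, valid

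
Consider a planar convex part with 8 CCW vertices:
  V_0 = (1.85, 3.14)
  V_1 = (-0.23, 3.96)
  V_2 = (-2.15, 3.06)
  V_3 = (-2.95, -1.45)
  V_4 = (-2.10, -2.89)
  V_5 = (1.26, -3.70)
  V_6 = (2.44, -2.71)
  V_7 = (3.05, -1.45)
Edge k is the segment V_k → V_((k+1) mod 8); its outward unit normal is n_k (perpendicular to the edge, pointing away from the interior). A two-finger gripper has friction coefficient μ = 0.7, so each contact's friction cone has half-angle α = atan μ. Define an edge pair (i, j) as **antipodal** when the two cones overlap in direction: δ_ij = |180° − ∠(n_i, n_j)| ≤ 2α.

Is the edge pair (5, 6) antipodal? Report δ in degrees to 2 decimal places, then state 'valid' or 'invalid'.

δ = 155.83°, invalid

α = atan 0.7 = 34.99°;  2α = 69.98°
edge 5: e_5 = (+1.18, +0.99);  n_5 = (+0.6427, -0.7661)
edge 6: e_6 = (+0.61, +1.26);  n_6 = (+0.9001, -0.4357)
∠(n_5, n_6) = 24.17°
δ = |180° − 24.17°| = 155.83°
155.83° > 2α = 69.98°  →  invalid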